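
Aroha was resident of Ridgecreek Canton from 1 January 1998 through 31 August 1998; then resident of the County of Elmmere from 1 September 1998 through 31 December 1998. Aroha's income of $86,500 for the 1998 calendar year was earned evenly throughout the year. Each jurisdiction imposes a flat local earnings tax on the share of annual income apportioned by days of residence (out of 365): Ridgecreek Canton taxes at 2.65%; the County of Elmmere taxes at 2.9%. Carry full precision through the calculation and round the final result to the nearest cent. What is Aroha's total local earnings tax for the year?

$2,364.53

Ridgecreek Canton, 1 January – 31 August 1998: 243 days → $86,500 × 2.65% × 243/365 = $1,526.0733
The County of Elmmere, 1 September – 31 December 1998: 122 days → $86,500 × 2.9% × 122/365 = $838.4575
Total = $2,364.5308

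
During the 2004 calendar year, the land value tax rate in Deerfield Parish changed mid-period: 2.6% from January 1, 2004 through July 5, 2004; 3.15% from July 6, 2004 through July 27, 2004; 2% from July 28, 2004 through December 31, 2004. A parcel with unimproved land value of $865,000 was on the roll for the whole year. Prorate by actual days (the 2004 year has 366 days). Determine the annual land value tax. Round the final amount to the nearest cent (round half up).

$20,549.66

January 1 – July 5, 2004: 187 days at 2.6% → $865,000 × 2.6% × 187/366 = $11,490.7923
July 6 – July 27, 2004: 22 days at 3.15% → $865,000 × 3.15% × 22/366 = $1,637.8279
July 28 – December 31, 2004: 157 days at 2% → $865,000 × 2% × 157/366 = $7,421.0383
Total = $20,549.6585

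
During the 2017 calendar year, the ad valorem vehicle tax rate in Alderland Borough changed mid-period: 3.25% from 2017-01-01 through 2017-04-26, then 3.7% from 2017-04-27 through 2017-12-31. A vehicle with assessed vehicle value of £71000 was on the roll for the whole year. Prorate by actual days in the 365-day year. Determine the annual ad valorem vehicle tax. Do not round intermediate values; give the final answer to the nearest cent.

£2525.46

2017-01-01 to 2017-04-26: 116 days at 3.25% → £71000 × 3.25% × 116/365 = £733.3425
2017-04-27 to 2017-12-31: 249 days at 3.7% → £71000 × 3.7% × 249/365 = £1792.1178
Total = £2525.4603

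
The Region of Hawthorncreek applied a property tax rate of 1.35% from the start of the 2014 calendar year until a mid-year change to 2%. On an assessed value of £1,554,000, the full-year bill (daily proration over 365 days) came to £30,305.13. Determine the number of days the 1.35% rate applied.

Let d = days at the first rate; then 365 − d days at the second rate.
£1,554,000 × [1.35%·d + 2%·(365−d)] / 365 = £30,305.13
Solving gives d = 28, so the new rate took effect on January 29, 2014.

28 days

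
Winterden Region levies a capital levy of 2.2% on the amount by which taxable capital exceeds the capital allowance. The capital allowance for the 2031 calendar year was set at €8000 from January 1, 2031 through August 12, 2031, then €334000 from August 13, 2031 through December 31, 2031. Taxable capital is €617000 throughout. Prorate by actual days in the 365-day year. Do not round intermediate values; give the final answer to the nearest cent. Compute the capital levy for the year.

€10627.45

January 1 – August 12, 2031: 224 days, exemption €8000 → (€617000 − €8000) × 2.2% × 224/365 = €8222.3342
August 13 – December 31, 2031: 141 days, exemption €334000 → (€617000 − €334000) × 2.2% × 141/365 = €2405.1123
Total = €10627.4466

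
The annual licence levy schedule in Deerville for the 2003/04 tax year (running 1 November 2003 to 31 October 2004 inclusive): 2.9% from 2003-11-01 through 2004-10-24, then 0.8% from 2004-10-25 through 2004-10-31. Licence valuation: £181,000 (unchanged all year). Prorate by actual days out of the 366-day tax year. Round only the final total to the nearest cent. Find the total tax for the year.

2003-11-01 to 2004-10-24: 359 days at 2.9% → £181,000 × 2.9% × 359/366 = £5,148.6093
2004-10-25 to 2004-10-31: 7 days at 0.8% → £181,000 × 0.8% × 7/366 = £27.6940
Total = £5,176.3033

£5,176.30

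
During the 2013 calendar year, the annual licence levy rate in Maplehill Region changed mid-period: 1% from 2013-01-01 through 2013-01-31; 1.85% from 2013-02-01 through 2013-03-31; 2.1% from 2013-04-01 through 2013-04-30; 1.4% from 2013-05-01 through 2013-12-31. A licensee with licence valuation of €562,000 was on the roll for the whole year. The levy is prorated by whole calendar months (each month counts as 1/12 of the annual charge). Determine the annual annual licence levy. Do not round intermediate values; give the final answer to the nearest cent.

2013-01-01 to 2013-01-31: 1 month at 1% → €562,000 × 1% × 1/12 = €468.3333
2013-02-01 to 2013-03-31: 2 months at 1.85% → €562,000 × 1.85% × 2/12 = €1,732.8333
2013-04-01 to 2013-04-30: 1 month at 2.1% → €562,000 × 2.1% × 1/12 = €983.5000
2013-05-01 to 2013-12-31: 8 months at 1.4% → €562,000 × 1.4% × 8/12 = €5,245.3333
Total = €8,430.0000

€8,430.00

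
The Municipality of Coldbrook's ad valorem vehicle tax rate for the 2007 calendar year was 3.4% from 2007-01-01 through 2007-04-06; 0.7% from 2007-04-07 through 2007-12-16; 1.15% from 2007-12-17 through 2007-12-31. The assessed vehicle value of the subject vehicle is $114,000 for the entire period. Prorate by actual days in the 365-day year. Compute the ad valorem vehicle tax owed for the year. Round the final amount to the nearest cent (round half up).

2007-01-01 to 2007-04-06: 96 days at 3.4% → $114,000 × 3.4% × 96/365 = $1,019.4411
2007-04-07 to 2007-12-16: 254 days at 0.7% → $114,000 × 0.7% × 254/365 = $555.3205
2007-12-17 to 2007-12-31: 15 days at 1.15% → $114,000 × 1.15% × 15/365 = $53.8767
Total = $1,628.6384

$1,628.64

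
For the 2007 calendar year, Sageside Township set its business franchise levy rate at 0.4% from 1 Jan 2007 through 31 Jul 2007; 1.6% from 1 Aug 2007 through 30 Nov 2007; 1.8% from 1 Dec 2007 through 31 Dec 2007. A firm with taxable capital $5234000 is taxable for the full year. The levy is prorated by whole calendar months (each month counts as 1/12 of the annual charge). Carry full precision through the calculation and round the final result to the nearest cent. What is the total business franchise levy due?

$47978.33

1 Jan – 31 Jul 2007: 7 months at 0.4% → $5234000 × 0.4% × 7/12 = $12212.6667
1 Aug – 30 Nov 2007: 4 months at 1.6% → $5234000 × 1.6% × 4/12 = $27914.6667
1 Dec – 31 Dec 2007: 1 month at 1.8% → $5234000 × 1.8% × 1/12 = $7851.0000
Total = $47978.3333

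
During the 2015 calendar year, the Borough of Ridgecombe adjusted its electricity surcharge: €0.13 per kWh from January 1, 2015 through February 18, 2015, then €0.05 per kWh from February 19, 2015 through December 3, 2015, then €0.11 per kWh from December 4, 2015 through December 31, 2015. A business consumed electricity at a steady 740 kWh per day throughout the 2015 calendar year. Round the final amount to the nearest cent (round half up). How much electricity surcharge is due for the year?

€17,649.00

January 1 – February 18, 2015: 49 days × 740 kWh/day = 36,260 kWh at €0.13/kWh → €4,713.80
February 19 – December 3, 2015: 288 days × 740 kWh/day = 213,120 kWh at €0.05/kWh → €10,656.00
December 4 – December 31, 2015: 28 days × 740 kWh/day = 20,720 kWh at €0.11/kWh → €2,279.20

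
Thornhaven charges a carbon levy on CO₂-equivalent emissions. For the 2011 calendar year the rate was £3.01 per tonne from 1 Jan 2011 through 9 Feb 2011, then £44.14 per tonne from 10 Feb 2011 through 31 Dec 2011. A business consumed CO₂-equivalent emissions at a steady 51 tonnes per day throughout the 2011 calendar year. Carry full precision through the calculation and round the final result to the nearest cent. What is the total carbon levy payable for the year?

1 Jan – 9 Feb 2011: 40 days × 51 tonnes/day = 2,040 tonnes at £3.01/tonne → £6,140.40
10 Feb – 31 Dec 2011: 325 days × 51 tonnes/day = 16,575 tonnes at £44.14/tonne → £731,620.50

£737,760.90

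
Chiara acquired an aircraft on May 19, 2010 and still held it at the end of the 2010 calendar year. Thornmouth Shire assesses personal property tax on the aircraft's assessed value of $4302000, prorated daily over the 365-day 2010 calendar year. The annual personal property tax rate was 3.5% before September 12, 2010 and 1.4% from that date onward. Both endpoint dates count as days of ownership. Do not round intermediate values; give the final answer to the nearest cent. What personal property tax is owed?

May 19 – September 11, 2010: 116 days at 3.5% → $4302000 × 3.5% × 116/365 = $47852.3836
September 12 – December 31, 2010: 111 days at 1.4% → $4302000 × 1.4% × 111/365 = $18315.9123
Total = $66168.2959

$66168.30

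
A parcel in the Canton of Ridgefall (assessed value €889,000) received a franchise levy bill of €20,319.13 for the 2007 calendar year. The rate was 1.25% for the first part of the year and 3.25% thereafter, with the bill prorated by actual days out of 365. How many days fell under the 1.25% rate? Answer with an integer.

Let d = days at the first rate; then 365 − d days at the second rate.
€889,000 × [1.25%·d + 3.25%·(365−d)] / 365 = €20,319.13
Solving gives d = 176, so the new rate took effect on June 26, 2007.

176 days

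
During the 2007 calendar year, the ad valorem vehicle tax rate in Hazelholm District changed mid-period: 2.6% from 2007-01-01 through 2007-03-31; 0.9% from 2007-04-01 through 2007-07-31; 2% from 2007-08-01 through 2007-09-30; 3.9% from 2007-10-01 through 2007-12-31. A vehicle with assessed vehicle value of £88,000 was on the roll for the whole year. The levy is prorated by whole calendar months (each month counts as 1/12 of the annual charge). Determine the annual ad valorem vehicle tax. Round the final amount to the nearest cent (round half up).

2007-01-01 to 2007-03-31: 3 months at 2.6% → £88,000 × 2.6% × 3/12 = £572.0000
2007-04-01 to 2007-07-31: 4 months at 0.9% → £88,000 × 0.9% × 4/12 = £264.0000
2007-08-01 to 2007-09-30: 2 months at 2% → £88,000 × 2% × 2/12 = £293.3333
2007-10-01 to 2007-12-31: 3 months at 3.9% → £88,000 × 3.9% × 3/12 = £858.0000
Total = £1,987.3333

£1,987.33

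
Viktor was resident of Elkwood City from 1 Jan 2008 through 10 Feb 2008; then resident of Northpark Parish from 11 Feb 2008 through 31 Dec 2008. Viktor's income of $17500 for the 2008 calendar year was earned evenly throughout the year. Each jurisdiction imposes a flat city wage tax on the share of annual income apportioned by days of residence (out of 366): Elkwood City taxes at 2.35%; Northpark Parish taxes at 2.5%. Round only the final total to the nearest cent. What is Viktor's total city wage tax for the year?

$434.56

Elkwood City, 1 Jan – 10 Feb 2008: 41 days → $17500 × 2.35% × 41/366 = $46.0690
Northpark Parish, 11 Feb – 31 Dec 2008: 325 days → $17500 × 2.5% × 325/366 = $388.4904
Total = $434.5594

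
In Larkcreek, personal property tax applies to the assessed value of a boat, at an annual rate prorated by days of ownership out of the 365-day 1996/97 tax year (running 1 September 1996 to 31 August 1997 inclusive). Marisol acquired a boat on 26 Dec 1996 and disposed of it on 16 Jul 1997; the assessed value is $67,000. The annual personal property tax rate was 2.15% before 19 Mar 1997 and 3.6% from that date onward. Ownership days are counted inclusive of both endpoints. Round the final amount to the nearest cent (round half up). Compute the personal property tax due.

$1,120.55

26 Dec 1996 – 18 Mar 1997: 83 days at 2.15% → $67,000 × 2.15% × 83/365 = $327.5658
19 Mar – 16 Jul 1997: 120 days at 3.6% → $67,000 × 3.6% × 120/365 = $792.9863
Total = $1,120.5521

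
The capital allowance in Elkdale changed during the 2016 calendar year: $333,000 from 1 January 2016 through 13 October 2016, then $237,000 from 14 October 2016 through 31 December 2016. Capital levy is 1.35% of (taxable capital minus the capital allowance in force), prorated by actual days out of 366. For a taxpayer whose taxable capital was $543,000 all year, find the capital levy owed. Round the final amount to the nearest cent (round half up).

$3,114.74

1 January – 13 October 2016: 287 days, exemption $333,000 → ($543,000 − $333,000) × 1.35% × 287/366 = $2,223.0738
14 October – 31 December 2016: 79 days, exemption $237,000 → ($543,000 − $237,000) × 1.35% × 79/366 = $891.6639
Total = $3,114.7377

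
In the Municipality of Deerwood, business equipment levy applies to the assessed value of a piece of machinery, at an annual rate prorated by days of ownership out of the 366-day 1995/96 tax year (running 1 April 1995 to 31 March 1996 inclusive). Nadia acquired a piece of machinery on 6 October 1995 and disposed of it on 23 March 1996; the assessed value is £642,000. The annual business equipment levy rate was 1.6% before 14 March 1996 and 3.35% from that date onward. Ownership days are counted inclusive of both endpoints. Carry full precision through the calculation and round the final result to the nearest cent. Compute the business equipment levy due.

£5,078.11

6 October 1995 – 13 March 1996: 160 days at 1.6% → £642,000 × 1.6% × 160/366 = £4,490.4918
14 March – 23 March 1996: 10 days at 3.35% → £642,000 × 3.35% × 10/366 = £587.6230
Total = £5,078.1148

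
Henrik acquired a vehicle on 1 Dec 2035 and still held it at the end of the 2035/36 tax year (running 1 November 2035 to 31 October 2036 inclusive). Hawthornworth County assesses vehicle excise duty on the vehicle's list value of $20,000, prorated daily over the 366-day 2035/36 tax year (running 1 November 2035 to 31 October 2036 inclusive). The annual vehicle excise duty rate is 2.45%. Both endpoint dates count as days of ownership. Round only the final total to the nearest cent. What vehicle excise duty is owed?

Days held (1 Dec 2035 – 31 Oct 2036): 336 out of 366
Tax = $20,000 × 2.45% × 336/366 = $449.8361

$449.84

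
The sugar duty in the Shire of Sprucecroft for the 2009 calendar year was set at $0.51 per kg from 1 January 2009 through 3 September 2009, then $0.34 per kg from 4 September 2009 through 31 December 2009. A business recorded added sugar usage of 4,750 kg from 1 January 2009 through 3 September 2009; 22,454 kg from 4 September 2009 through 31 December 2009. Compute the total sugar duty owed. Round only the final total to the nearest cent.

1 January – 3 September 2009: 4,750 kg at $0.51/kg → $2422.50
4 September – 31 December 2009: 22,454 kg at $0.34/kg → $7634.36

$10056.86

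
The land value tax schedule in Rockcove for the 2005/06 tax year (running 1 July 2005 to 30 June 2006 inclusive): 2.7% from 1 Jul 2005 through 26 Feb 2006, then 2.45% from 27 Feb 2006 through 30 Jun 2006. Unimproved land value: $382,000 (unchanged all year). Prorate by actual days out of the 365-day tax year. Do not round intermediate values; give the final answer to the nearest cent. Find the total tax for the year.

1 Jul 2005 – 26 Feb 2006: 241 days at 2.7% → $382,000 × 2.7% × 241/365 = $6,810.0658
27 Feb – 30 Jun 2006: 124 days at 2.45% → $382,000 × 2.45% × 124/365 = $3,179.4959
Total = $9,989.5616

$9,989.56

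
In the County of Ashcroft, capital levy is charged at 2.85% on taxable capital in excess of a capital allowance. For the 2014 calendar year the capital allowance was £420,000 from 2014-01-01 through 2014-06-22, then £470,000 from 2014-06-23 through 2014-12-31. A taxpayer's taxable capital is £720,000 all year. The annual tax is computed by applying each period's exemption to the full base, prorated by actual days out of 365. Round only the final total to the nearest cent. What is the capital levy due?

2014-01-01 to 2014-06-22: 173 days, exemption £420,000 → (£720,000 − £420,000) × 2.85% × 173/365 = £4,052.4658
2014-06-23 to 2014-12-31: 192 days, exemption £470,000 → (£720,000 − £470,000) × 2.85% × 192/365 = £3,747.9452
Total = £7,800.4110

£7,800.41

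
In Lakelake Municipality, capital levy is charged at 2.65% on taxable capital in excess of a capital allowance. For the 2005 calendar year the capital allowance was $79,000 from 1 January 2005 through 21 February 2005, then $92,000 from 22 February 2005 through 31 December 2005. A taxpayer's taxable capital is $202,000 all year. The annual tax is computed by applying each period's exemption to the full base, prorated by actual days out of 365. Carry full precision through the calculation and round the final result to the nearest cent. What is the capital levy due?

$2,964.08

1 January – 21 February 2005: 52 days, exemption $79,000 → ($202,000 − $79,000) × 2.65% × 52/365 = $464.3671
22 February – 31 December 2005: 313 days, exemption $92,000 → ($202,000 − $92,000) × 2.65% × 313/365 = $2,499.7123
Total = $2,964.0795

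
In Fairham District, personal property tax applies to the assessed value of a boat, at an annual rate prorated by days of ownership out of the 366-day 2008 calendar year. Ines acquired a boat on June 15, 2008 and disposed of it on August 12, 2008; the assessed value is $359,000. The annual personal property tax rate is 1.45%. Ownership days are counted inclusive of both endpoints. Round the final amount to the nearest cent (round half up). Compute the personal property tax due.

Days held (June 15 – August 12, 2008): 59 out of 366
Tax = $359,000 × 1.45% × 59/366 = $839.1380

$839.14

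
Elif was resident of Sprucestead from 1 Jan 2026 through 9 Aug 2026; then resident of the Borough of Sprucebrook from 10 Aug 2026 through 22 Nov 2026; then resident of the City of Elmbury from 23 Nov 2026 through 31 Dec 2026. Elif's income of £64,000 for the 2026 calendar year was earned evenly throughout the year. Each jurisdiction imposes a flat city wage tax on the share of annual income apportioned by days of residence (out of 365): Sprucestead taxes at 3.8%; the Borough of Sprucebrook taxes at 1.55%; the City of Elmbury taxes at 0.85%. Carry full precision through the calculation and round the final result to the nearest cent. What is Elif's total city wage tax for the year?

Sprucestead, 1 Jan – 9 Aug 2026: 221 days → £64,000 × 3.8% × 221/365 = £1,472.5260
The Borough of Sprucebrook, 10 Aug – 22 Nov 2026: 105 days → £64,000 × 1.55% × 105/365 = £285.3699
The City of Elmbury, 23 Nov – 31 Dec 2026: 39 days → £64,000 × 0.85% × 39/365 = £58.1260
Total = £1,816.0219

£1,816.02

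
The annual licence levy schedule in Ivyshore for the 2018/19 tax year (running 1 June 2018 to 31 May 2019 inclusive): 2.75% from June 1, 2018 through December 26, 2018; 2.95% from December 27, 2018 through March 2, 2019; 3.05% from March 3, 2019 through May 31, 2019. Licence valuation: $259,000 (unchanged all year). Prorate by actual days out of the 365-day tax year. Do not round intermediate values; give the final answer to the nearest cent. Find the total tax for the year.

June 1 – December 26, 2018: 209 days at 2.75% → $259,000 × 2.75% × 209/365 = $4,078.3630
December 27, 2018 – March 2, 2019: 66 days at 2.95% → $259,000 × 2.95% × 66/365 = $1,381.5699
March 3 – May 31, 2019: 90 days at 3.05% → $259,000 × 3.05% × 90/365 = $1,947.8219
Total = $7,407.7548

$7,407.75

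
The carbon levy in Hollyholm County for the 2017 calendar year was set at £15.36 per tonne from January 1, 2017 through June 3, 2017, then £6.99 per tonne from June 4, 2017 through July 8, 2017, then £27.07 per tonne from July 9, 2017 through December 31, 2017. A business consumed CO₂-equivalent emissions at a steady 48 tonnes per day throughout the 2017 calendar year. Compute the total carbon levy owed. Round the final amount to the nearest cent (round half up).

£353,971.68

January 1 – June 3, 2017: 154 days × 48 tonnes/day = 7,392 tonnes at £15.36/tonne → £113,541.12
June 4 – July 8, 2017: 35 days × 48 tonnes/day = 1,680 tonnes at £6.99/tonne → £11,743.20
July 9 – December 31, 2017: 176 days × 48 tonnes/day = 8,448 tonnes at £27.07/tonne → £228,687.36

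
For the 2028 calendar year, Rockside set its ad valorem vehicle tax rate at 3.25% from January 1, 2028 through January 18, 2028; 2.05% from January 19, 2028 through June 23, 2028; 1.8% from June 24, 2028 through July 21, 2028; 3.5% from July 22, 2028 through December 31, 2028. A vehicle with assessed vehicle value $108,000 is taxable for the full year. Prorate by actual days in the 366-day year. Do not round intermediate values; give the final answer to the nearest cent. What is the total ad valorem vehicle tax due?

January 1 – January 18, 2028: 18 days at 3.25% → $108,000 × 3.25% × 18/366 = $172.6230
January 19 – June 23, 2028: 157 days at 2.05% → $108,000 × 2.05% × 157/366 = $949.7213
June 24 – July 21, 2028: 28 days at 1.8% → $108,000 × 1.8% × 28/366 = $148.7213
July 22 – December 31, 2028: 163 days at 3.5% → $108,000 × 3.5% × 163/366 = $1,683.4426
Total = $2,954.5082

$2,954.51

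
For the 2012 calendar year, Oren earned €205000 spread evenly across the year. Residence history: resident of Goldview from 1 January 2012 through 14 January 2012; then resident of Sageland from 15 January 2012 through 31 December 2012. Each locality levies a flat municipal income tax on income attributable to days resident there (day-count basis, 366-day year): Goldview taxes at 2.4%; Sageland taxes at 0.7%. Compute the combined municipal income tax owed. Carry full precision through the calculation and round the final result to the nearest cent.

Goldview, 1 January – 14 January 2012: 14 days → €205000 × 2.4% × 14/366 = €188.1967
Sageland, 15 January – 31 December 2012: 352 days → €205000 × 0.7% × 352/366 = €1380.1093
Total = €1568.3060

€1568.31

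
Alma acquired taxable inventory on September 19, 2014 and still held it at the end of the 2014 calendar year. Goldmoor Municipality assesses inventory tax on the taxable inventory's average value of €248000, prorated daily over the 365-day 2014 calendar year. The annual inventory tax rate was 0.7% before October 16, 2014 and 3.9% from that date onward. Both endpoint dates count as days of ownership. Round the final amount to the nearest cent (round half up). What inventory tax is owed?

September 19 – October 15, 2014: 27 days at 0.7% → €248000 × 0.7% × 27/365 = €128.4164
October 16 – December 31, 2014: 77 days at 3.9% → €248000 × 3.9% × 77/365 = €2040.3945
Total = €2168.8110

€2168.81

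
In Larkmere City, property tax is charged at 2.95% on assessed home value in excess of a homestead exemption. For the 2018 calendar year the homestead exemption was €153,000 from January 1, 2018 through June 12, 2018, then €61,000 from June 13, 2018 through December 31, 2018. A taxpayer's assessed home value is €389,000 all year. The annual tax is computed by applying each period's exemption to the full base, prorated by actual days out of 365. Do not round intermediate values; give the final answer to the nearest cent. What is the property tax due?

€8,463.99

January 1 – June 12, 2018: 163 days, exemption €153,000 → (€389,000 − €153,000) × 2.95% × 163/365 = €3,109.0575
June 13 – December 31, 2018: 202 days, exemption €61,000 → (€389,000 − €61,000) × 2.95% × 202/365 = €5,354.9370
Total = €8,463.9945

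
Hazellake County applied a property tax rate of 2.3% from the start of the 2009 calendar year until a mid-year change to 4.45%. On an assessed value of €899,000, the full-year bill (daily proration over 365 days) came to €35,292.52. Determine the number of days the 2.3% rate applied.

Let d = days at the first rate; then 365 − d days at the second rate.
€899,000 × [2.3%·d + 4.45%·(365−d)] / 365 = €35,292.52
Solving gives d = 89, so the new rate took effect on 31 Mar 2009.

89 days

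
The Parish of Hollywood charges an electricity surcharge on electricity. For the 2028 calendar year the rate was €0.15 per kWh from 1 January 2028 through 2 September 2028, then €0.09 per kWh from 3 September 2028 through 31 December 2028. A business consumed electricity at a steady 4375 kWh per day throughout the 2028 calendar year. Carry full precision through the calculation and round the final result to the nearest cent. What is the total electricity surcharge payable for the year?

€208,687.50

1 January – 2 September 2028: 246 days × 4375 kWh/day = 1,076,250 kWh at €0.15/kWh → €161,437.50
3 September – 31 December 2028: 120 days × 4375 kWh/day = 525,000 kWh at €0.09/kWh → €47,250.00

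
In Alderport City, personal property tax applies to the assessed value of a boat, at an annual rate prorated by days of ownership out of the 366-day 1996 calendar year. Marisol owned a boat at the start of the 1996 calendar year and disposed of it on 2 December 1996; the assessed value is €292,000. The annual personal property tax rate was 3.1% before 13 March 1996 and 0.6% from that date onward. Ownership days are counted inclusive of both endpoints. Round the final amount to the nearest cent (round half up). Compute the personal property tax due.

€3,049.25

1 January – 12 March 1996: 72 days at 3.1% → €292,000 × 3.1% × 72/366 = €1,780.7213
13 March – 2 December 1996: 265 days at 0.6% → €292,000 × 0.6% × 265/366 = €1,268.5246
Total = €3,049.2459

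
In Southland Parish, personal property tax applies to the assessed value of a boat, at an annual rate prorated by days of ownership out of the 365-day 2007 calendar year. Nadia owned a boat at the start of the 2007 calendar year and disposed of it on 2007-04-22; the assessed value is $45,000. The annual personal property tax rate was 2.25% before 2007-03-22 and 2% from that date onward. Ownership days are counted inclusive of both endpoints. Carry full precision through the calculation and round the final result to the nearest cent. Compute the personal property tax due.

$300.82

2007-01-01 to 2007-03-21: 80 days at 2.25% → $45,000 × 2.25% × 80/365 = $221.9178
2007-03-22 to 2007-04-22: 32 days at 2% → $45,000 × 2% × 32/365 = $78.9041
Total = $300.8219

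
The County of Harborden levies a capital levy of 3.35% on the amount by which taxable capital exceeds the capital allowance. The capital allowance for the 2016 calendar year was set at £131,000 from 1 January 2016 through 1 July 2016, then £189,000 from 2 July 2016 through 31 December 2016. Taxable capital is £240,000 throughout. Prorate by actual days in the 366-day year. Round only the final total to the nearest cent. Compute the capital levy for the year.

1 January – 1 July 2016: 183 days, exemption £131,000 → (£240,000 − £131,000) × 3.35% × 183/366 = £1,825.7500
2 July – 31 December 2016: 183 days, exemption £189,000 → (£240,000 − £189,000) × 3.35% × 183/366 = £854.2500
Total = £2,680.0000

£2,680.00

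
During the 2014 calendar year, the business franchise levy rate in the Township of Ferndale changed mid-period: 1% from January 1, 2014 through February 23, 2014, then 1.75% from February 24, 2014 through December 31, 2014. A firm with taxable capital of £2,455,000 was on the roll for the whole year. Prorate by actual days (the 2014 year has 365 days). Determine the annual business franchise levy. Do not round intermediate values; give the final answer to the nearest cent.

£40,238.46

January 1 – February 23, 2014: 54 days at 1% → £2,455,000 × 1% × 54/365 = £3,632.0548
February 24 – December 31, 2014: 311 days at 1.75% → £2,455,000 × 1.75% × 311/365 = £36,606.4041
Total = £40,238.4589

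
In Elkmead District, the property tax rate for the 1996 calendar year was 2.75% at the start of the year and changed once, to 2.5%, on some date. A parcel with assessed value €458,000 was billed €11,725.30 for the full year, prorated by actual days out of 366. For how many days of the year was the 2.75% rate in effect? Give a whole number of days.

88 days

Let d = days at the first rate; then 366 − d days at the second rate.
€458,000 × [2.75%·d + 2.5%·(366−d)] / 366 = €11,725.30
Solving gives d = 88, so the new rate took effect on 29 March 1996.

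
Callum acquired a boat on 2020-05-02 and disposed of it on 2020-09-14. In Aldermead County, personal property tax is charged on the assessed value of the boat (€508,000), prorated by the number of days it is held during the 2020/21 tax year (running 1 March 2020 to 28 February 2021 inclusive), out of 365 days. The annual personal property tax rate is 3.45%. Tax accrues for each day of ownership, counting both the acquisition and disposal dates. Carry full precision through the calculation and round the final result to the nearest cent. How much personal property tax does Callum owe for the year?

€6,530.24

Days held (2020-05-02 to 2020-09-14): 136 out of 365
Tax = €508,000 × 3.45% × 136/365 = €6,530.2356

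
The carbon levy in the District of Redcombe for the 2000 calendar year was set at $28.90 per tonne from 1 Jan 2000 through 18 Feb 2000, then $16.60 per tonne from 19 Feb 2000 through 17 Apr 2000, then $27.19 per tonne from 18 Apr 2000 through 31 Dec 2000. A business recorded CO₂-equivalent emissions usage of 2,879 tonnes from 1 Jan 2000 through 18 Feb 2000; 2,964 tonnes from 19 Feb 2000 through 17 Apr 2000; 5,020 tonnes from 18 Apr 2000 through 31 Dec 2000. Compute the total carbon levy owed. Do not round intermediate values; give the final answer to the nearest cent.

1 Jan – 18 Feb 2000: 2,879 tonnes at $28.90/tonne → $83,203.10
19 Feb – 17 Apr 2000: 2,964 tonnes at $16.60/tonne → $49,202.40
18 Apr – 31 Dec 2000: 5,020 tonnes at $27.19/tonne → $136,493.80

$268,899.30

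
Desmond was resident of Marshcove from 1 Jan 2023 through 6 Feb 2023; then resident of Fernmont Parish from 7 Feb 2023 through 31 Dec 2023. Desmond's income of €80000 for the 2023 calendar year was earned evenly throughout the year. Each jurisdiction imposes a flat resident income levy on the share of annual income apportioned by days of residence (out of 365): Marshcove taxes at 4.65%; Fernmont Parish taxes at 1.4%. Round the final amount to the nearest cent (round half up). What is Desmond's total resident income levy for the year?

€1383.56

Marshcove, 1 Jan – 6 Feb 2023: 37 days → €80000 × 4.65% × 37/365 = €377.0959
Fernmont Parish, 7 Feb – 31 Dec 2023: 328 days → €80000 × 1.4% × 328/365 = €1006.4658
Total = €1383.5616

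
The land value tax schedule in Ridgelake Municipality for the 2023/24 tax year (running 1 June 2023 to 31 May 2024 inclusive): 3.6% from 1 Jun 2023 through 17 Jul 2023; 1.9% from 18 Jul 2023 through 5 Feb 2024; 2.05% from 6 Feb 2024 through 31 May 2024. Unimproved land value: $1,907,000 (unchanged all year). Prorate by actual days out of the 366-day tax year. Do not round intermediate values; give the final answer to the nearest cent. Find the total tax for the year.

$41,302.70

1 Jun – 17 Jul 2023: 47 days at 3.6% → $1,907,000 × 3.6% × 47/366 = $8,815.9672
18 Jul 2023 – 5 Feb 2024: 203 days at 1.9% → $1,907,000 × 1.9% × 203/366 = $20,096.4454
6 Feb – 31 May 2024: 116 days at 2.05% → $1,907,000 × 2.05% × 116/366 = $12,390.2896
Total = $41,302.7022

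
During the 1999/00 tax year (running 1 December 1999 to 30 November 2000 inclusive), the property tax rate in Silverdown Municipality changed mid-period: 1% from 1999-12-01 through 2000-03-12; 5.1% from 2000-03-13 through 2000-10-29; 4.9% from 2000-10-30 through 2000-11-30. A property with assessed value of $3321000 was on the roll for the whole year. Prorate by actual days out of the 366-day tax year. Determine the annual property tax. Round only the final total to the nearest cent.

$130471.75

1999-12-01 to 2000-03-12: 103 days at 1% → $3321000 × 1% × 103/366 = $9345.9836
2000-03-13 to 2000-10-29: 231 days at 5.1% → $3321000 × 5.1% × 231/366 = $106898.0902
2000-10-30 to 2000-11-30: 32 days at 4.9% → $3321000 × 4.9% × 32/366 = $14227.6721
Total = $130471.7459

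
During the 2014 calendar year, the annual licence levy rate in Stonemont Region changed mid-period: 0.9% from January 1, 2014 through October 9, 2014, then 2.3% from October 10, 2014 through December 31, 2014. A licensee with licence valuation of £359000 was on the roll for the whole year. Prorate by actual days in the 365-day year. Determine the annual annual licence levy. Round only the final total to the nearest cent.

£4373.90

January 1 – October 9, 2014: 282 days at 0.9% → £359000 × 0.9% × 282/365 = £2496.2795
October 10 – December 31, 2014: 83 days at 2.3% → £359000 × 2.3% × 83/365 = £1877.6192
Total = £4373.8986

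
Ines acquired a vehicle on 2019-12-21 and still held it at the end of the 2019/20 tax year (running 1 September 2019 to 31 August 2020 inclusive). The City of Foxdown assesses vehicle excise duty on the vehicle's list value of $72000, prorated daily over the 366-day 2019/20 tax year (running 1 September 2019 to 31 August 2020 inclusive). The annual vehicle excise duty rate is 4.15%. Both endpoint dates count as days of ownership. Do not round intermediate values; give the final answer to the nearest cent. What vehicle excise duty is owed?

Days held (2019-12-21 to 2020-08-31): 255 out of 366
Tax = $72000 × 4.15% × 255/366 = $2081.8033

$2081.80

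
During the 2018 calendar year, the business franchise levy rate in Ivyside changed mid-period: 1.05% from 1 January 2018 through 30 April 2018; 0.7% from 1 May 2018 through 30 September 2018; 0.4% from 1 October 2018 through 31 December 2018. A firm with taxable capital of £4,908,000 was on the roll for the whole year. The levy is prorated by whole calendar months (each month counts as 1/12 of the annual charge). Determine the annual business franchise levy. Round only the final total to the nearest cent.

1 January – 30 April 2018: 4 months at 1.05% → £4,908,000 × 1.05% × 4/12 = £17,178.0000
1 May – 30 September 2018: 5 months at 0.7% → £4,908,000 × 0.7% × 5/12 = £14,315.0000
1 October – 31 December 2018: 3 months at 0.4% → £4,908,000 × 0.4% × 3/12 = £4,908.0000
Total = £36,401.0000

£36,401.00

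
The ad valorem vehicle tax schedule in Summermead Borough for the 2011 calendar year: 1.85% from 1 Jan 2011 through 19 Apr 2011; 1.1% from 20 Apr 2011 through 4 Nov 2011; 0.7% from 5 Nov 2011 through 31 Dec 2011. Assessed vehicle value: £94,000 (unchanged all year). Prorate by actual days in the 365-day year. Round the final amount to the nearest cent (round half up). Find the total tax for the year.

1 Jan – 19 Apr 2011: 109 days at 1.85% → £94,000 × 1.85% × 109/365 = £519.3178
20 Apr – 4 Nov 2011: 199 days at 1.1% → £94,000 × 1.1% × 199/365 = £563.7425
5 Nov – 31 Dec 2011: 57 days at 0.7% → £94,000 × 0.7% × 57/365 = £102.7562
Total = £1,185.8164

£1,185.82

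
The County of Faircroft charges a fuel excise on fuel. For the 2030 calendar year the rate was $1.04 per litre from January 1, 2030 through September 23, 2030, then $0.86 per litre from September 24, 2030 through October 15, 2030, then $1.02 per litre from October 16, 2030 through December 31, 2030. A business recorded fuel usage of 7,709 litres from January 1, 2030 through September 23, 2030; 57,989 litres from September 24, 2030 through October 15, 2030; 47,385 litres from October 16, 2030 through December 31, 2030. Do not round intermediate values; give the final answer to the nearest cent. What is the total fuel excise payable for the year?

$106,220.60

January 1 – September 23, 2030: 7,709 litres at $1.04/litre → $8,017.36
September 24 – October 15, 2030: 57,989 litres at $0.86/litre → $49,870.54
October 16 – December 31, 2030: 47,385 litres at $1.02/litre → $48,332.70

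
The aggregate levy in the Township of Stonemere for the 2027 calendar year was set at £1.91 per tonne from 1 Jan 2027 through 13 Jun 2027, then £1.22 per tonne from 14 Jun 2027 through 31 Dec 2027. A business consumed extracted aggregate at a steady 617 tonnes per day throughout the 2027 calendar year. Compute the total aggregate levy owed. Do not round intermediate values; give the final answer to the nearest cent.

£344,569.82

1 Jan – 13 Jun 2027: 164 days × 617 tonnes/day = 101,188 tonnes at £1.91/tonne → £193,269.08
14 Jun – 31 Dec 2027: 201 days × 617 tonnes/day = 124,017 tonnes at £1.22/tonne → £151,300.74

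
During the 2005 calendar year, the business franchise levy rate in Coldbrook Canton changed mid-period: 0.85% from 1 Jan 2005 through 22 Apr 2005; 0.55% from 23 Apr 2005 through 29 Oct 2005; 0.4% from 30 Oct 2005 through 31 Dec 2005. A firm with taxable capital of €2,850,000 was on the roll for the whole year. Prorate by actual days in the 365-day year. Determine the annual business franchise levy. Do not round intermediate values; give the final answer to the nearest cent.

1 Jan – 22 Apr 2005: 112 days at 0.85% → €2,850,000 × 0.85% × 112/365 = €7,433.4247
23 Apr – 29 Oct 2005: 190 days at 0.55% → €2,850,000 × 0.55% × 190/365 = €8,159.5890
30 Oct – 31 Dec 2005: 63 days at 0.4% → €2,850,000 × 0.4% × 63/365 = €1,967.6712
Total = €17,560.6849

€17,560.68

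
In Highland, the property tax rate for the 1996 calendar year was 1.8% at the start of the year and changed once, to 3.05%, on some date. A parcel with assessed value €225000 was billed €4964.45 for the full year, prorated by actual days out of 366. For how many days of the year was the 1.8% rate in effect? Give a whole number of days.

247 days

Let d = days at the first rate; then 366 − d days at the second rate.
€225000 × [1.8%·d + 3.05%·(366−d)] / 366 = €4964.45
Solving gives d = 247, so the new rate took effect on September 4, 1996.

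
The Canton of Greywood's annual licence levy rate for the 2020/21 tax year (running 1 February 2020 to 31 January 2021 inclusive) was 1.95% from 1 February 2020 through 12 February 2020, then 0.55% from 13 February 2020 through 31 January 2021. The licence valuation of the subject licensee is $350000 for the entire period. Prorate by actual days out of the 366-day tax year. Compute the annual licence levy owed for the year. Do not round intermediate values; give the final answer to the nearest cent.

$2085.66

1 February – 12 February 2020: 12 days at 1.95% → $350000 × 1.95% × 12/366 = $223.7705
13 February 2020 – 31 January 2021: 354 days at 0.55% → $350000 × 0.55% × 354/366 = $1861.8852
Total = $2085.6557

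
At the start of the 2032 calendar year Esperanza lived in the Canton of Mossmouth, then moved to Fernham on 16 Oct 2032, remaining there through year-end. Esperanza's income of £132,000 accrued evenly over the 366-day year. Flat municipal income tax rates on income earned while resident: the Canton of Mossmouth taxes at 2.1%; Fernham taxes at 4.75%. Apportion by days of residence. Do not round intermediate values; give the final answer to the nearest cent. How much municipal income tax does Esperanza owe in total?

The Canton of Mossmouth, 1 Jan – 15 Oct 2032: 289 days → £132,000 × 2.1% × 289/366 = £2,188.8197
Fernham, 16 Oct – 31 Dec 2032: 77 days → £132,000 × 4.75% × 77/366 = £1,319.0984
Total = £3,507.9180

£3,507.92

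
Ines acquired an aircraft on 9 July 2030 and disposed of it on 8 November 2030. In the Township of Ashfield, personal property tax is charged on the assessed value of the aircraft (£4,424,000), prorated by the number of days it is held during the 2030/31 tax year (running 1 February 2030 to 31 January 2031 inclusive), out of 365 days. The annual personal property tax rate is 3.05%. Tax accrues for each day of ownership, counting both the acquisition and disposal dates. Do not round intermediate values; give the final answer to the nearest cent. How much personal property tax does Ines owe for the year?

£45,470.24

Days held (9 July – 8 November 2030): 123 out of 365
Tax = £4,424,000 × 3.05% × 123/365 = £45,470.2356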